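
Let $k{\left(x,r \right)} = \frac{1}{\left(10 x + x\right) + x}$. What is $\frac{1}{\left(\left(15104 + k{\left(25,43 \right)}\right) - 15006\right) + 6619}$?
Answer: $\frac{300}{2015101} \approx 0.00014888$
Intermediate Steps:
$k{\left(x,r \right)} = \frac{1}{12 x}$ ($k{\left(x,r \right)} = \frac{1}{11 x + x} = \frac{1}{12 x}$)
$\frac{1}{\left(\left(15104 + k{\left(25,43 \right)}\right) - 15006\right) + 6619} = \frac{1}{\left(\left(15104 + \frac{1}{12 \cdot 25}\right) - 15006\right) + 6619} = \frac{1}{\left(\left(15104 + \frac{1}{12} \cdot \frac{1}{25}\right) - 15006\right) + 6619} = \frac{1}{\left(\left(15104 + \frac{1}{300}\right) - 15006\right) + 6619} = \frac{1}{\left(\frac{4531201}{300} - 15006\right) + 6619} = \frac{1}{\frac{29401}{300} + 6619} = \frac{1}{\frac{2015101}{300}} = \frac{300}{2015101}$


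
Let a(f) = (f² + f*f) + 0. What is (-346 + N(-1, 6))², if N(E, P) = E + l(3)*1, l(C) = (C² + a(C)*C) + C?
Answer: 78961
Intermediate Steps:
a(f) = 2*f² (a(f) = (f² + f²) + 0 = 2*f² + 0 = 2*f²)
l(C) = C + C² + 2*C³ (l(C) = (C² + (2*C²)*C) + C = (C² + 2*C³) + C = C + C² + 2*C³)
N(E, P) = 66 + E (N(E, P) = E + (3*(1 + 3 + 2*3²))*1 = E + (3*(1 + 3 + 2*9))*1 = E + (3*(1 + 3 + 18))*1 = E + (3*22)*1 = E + 66*1 = E + 66 = 66 + E)
(-346 + N(-1, 6))² = (-346 + (66 - 1))² = (-346 + 65)² = (-281)² = 78961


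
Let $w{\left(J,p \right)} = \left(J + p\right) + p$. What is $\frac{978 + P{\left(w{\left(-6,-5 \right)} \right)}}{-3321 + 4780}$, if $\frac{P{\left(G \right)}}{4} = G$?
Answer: $\frac{914}{1459} \approx 0.62646$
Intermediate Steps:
$w{\left(J,p \right)} = J + 2 p$
$P{\left(G \right)} = 4 G$
$\frac{978 + P{\left(w{\left(-6,-5 \right)} \right)}}{-3321 + 4780} = \frac{978 + 4 \left(-6 + 2 \left(-5\right)\right)}{-3321 + 4780} = \frac{978 + 4 \left(-6 - 10\right)}{1459} = \left(978 + 4 \left(-16\right)\right) \frac{1}{1459} = \left(978 - 64\right) \frac{1}{1459} = 914 \cdot \frac{1}{1459} = \frac{914}{1459}$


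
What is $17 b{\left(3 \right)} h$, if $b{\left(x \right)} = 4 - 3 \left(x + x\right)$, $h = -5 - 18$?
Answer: $5474$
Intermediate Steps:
$h = -23$
$b{\left(x \right)} = 4 - 6 x$ ($b{\left(x \right)} = 4 - 3 \cdot 2 x = 4 - 6 x$)
$17 b{\left(3 \right)} h = 17 \left(4 - 18\right) \left(-23\right) = 17 \left(-14\right) \left(-23\right) = \left(-238\right) \left(-23\right) = 5474$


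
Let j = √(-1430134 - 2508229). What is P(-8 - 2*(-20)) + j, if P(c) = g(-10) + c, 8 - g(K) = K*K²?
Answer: 1040 + I*√3938363 ≈ 1040.0 + 1984.5*I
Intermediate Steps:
g(K) = 8 - K³ (g(K) = 8 - K*K² = 8 - K³)
P(c) = 1008 + c (P(c) = (8 - 1*(-10)³) + c = (8 - 1*(-1000)) + c = (8 + 1000) + c = 1008 + c)
j = I*√3938363 (j = √(-3938363) = I*√3938363 ≈ 1984.5*I)
P(-8 - 2*(-20)) + j = (1008 + (-8 - 2*(-20))) + I*√3938363 = (1008 + (-8 + 40)) + I*√3938363 = (1008 + 32) + I*√3938363 = 1040 + I*√3938363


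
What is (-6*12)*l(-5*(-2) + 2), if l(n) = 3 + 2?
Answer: -360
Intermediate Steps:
l(n) = 5
(-6*12)*l(-5*(-2) + 2) = -6*12*5 = -72*5 = -360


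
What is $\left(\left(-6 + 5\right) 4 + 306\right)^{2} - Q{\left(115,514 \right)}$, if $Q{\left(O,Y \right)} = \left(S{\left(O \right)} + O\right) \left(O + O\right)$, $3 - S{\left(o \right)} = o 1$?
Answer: $90514$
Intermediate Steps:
$S{\left(o \right)} = 3 - o$ ($S{\left(o \right)} = 3 - o 1 = 3 - o$)
$Q{\left(O,Y \right)} = 6 O$ ($Q{\left(O,Y \right)} = \left(\left(3 - O\right) + O\right) \left(O + O\right) = 3 \cdot 2 O = 6 O$)
$\left(\left(-6 + 5\right) 4 + 306\right)^{2} - Q{\left(115,514 \right)} = \left(\left(-6 + 5\right) 4 + 306\right)^{2} - 6 \cdot 115 = \left(\left(-1\right) 4 + 306\right)^{2} - 690 = \left(-4 + 306\right)^{2} - 690 = 302^{2} - 690 = 91204 - 690 = 90514$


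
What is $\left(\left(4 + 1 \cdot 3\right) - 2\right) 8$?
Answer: $40$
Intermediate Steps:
$\left(\left(4 + 1 \cdot 3\right) - 2\right) 8 = \left(\left(4 + 3\right) - 2\right) 8 = \left(7 - 2\right) 8 = 5 \cdot 8 = 40$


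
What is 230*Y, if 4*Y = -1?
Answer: -115/2 ≈ -57.500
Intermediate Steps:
Y = -¼ (Y = (¼)*(-1) = -¼ ≈ -0.25000)
230*Y = 230*(-¼) = -115/2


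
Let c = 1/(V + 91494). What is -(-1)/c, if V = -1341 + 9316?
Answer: 99469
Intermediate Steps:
V = 7975
c = 1/99469 (c = 1/(7975 + 91494) = 1/99469 ≈ 1.0053e-5)
-(-1)/c = -(-1)/1/99469 = -(-1)*99469 = -1*(-99469) = 99469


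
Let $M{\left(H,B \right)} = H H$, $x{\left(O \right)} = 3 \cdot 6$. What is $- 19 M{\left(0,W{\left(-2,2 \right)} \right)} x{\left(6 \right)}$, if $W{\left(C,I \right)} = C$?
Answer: $0$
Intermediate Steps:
$x{\left(O \right)} = 18$
$M{\left(H,B \right)} = H^{2}$
$- 19 M{\left(0,W{\left(-2,2 \right)} \right)} x{\left(6 \right)} = - 19 \cdot 0^{2} \cdot 18 = \left(-19\right) 0 \cdot 18 = 0 \cdot 18 = 0$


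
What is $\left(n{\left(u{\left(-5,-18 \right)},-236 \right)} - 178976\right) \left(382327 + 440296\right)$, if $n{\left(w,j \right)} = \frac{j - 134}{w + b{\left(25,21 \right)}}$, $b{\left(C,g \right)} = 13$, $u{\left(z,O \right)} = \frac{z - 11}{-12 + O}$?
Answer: $- \frac{29892209689394}{203} \approx -1.4725 \cdot 10^{11}$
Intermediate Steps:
$u{\left(z,O \right)} = \frac{-11 + z}{-12 + O}$
$n{\left(w,j \right)} = \frac{-134 + j}{13 + w}$ ($n{\left(w,j \right)} = \frac{j - 134}{w + 13} = \frac{-134 + j}{13 + w}$)
$\left(n{\left(u{\left(-5,-18 \right)},-236 \right)} - 178976\right) \left(382327 + 440296\right) = \left(\frac{-134 - 236}{13 + \frac{-11 - 5}{-12 - 18}} - 178976\right) \left(382327 + 440296\right) = \left(\frac{1}{13 + \frac{1}{-30} \left(-16\right)} \left(-370\right) - 178976\right) 822623 = \left(\frac{1}{13 - - \frac{8}{15}} \left(-370\right) - 178976\right) 822623 = \left(\frac{1}{13 + \frac{8}{15}} \left(-370\right) - 178976\right) 822623 = \left(\frac{1}{\frac{203}{15}} \left(-370\right) - 178976\right) 822623 = \left(\frac{15}{203} \left(-370\right) - 178976\right) 822623 = \left(- \frac{5550}{203} - 178976\right) 822623 = \left(- \frac{36337678}{203}\right) 822623 = - \frac{29892209689394}{203}$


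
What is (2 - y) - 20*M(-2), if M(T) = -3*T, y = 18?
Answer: -136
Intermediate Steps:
(2 - y) - 20*M(-2) = (2 - 1*18) - (-60)*(-2) = (2 - 18) - 20*6 = -16 - 120 = -136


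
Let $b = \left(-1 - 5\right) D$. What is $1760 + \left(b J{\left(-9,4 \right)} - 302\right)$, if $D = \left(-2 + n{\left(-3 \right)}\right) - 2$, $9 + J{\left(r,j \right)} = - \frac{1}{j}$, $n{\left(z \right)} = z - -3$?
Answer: $1236$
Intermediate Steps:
$n{\left(z \right)} = 3 + z$ ($n{\left(z \right)} = z + 3 = 3 + z$)
$J{\left(r,j \right)} = -9 - \frac{1}{j}$
$D = -4$ ($D = \left(-2 + \left(3 - 3\right)\right) - 2 = \left(-2 + 0\right) - 2 = -2 - 2 = -4$)
$b = 24$ ($b = \left(-1 - 5\right) \left(-4\right) = \left(-6\right) \left(-4\right) = 24$)
$1760 + \left(b J{\left(-9,4 \right)} - 302\right) = 1760 + \left(24 \left(-9 - \frac{1}{4}\right) - 302\right) = 1760 - \left(302 - 24 \left(-9 - \frac{1}{4}\right)\right) = 1760 + \left(24 \left(- \frac{37}{4}\right) - 302\right) = 1760 - 524 = 1236$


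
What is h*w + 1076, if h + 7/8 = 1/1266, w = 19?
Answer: 5364751/5064 ≈ 1059.4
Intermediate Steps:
h = -4427/5064 (h = -7/8 + 1/1266 = -4427/5064 ≈ -0.87421)
h*w + 1076 = -4427/5064*19 + 1076 = -84113/5064 + 1076 = 5364751/5064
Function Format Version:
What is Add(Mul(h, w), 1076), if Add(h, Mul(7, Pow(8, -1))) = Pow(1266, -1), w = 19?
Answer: Rational(5364751, 5064) ≈ 1059.4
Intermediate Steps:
h = Rational(-4427, 5064) (h = Add(Rational(-7, 8), Pow(1266, -1)) = Add(Rational(-7, 8), Rational(1, 1266)) = Rational(-4427, 5064) ≈ -0.87421)
Add(Mul(h, w), 1076) = Add(Mul(Rational(-4427, 5064), 19), 1076) = Add(Rational(-84113, 5064), 1076) = Rational(5364751, 5064)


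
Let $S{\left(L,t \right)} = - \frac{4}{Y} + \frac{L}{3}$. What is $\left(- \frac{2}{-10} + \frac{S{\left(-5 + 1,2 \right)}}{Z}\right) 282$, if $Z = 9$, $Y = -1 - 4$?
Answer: $\frac{1786}{45} \approx 39.689$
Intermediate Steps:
$Y = -5$ ($Y = -1 - 4 = -5$)
$S{\left(L,t \right)} = \frac{4}{5} + \frac{L}{3}$ ($S{\left(L,t \right)} = - \frac{4}{-5} + \frac{L}{3} = \left(-4\right) \left(- \frac{1}{5}\right) + L \frac{1}{3} = \frac{4}{5} + \frac{L}{3}$)
$\left(- \frac{2}{-10} + \frac{S{\left(-5 + 1,2 \right)}}{Z}\right) 282 = \left(- \frac{2}{-10} + \frac{\frac{4}{5} + \frac{-5 + 1}{3}}{9}\right) 282 = \left(\left(-2\right) \left(- \frac{1}{10}\right) + \left(\frac{4}{5} + \frac{1}{3} \left(-4\right)\right) \frac{1}{9}\right) 282 = \left(\frac{1}{5} + \left(\frac{4}{5} - \frac{4}{3}\right) \frac{1}{9}\right) 282 = \left(\frac{1}{5} - \frac{8}{135}\right) 282 = \frac{19}{135} \cdot 282 = \frac{1786}{45}$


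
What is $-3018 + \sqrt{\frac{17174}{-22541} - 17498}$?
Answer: $-3018 + \frac{2 i \sqrt{2222765710818}}{22541} \approx -3018.0 + 132.28 i$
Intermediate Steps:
$-3018 + \sqrt{\frac{17174}{-22541} - 17498} = -3018 + \sqrt{17174 \left(- \frac{1}{22541}\right) - 17498} = -3018 + \sqrt{- \frac{17174}{22541} - 17498} = -3018 + \sqrt{- \frac{394439592}{22541}} = -3018 + \frac{2 i \sqrt{2222765710818}}{22541}$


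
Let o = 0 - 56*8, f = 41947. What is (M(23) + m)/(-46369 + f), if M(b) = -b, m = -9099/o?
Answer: 1205/1981056 ≈ 0.00060826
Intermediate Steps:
o = -448 (o = 0 - 448 = -448)
m = 9099/448 (m = -9099/(-448) = -9099*(-1/448) = 9099/448 ≈ 20.310)
(M(23) + m)/(-46369 + f) = (-1*23 + 9099/448)/(-46369 + 41947) = (-23 + 9099/448)/(-4422) = -1205/448*(-1/4422) = 1205/1981056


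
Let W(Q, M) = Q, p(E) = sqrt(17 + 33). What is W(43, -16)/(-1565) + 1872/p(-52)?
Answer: -43/1565 + 936*sqrt(2)/5 ≈ 264.71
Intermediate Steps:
p(E) = 5*sqrt(2) (p(E) = sqrt(50) = 5*sqrt(2))
W(43, -16)/(-1565) + 1872/p(-52) = 43/(-1565) + 1872/((5*sqrt(2))) = 43*(-1/1565) + 1872*(sqrt(2)/10) = -43/1565 + 936*sqrt(2)/5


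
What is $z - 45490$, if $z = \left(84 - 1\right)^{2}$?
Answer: $-38601$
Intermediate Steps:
$z = 6889$ ($z = 83^{2} = 6889$)
$z - 45490 = 6889 - 45490 = -38601$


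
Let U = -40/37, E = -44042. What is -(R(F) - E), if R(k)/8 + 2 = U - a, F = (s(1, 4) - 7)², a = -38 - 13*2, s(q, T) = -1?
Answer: -1647586/37 ≈ -44529.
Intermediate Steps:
a = -64 (a = -38 - 1*26 = -38 - 26 = -64)
U = -40/37 (U = -40*1/37 = -40/37 ≈ -1.0811)
F = 64 (F = (-1 - 7)² = (-8)² = 64)
R(k) = 18032/37 (R(k) = -16 + 8*(-40/37 - 1*(-64)) = -16 + 8*(-40/37 + 64) = -16 + 8*(2328/37) = -16 + 18624/37 = 18032/37)
-(R(F) - E) = -(18032/37 - 1*(-44042)) = -(18032/37 + 44042) = -1*1647586/37 = -1647586/37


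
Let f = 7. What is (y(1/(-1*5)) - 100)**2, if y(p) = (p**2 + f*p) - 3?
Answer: 6806881/625 ≈ 10891.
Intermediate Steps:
y(p) = -3 + p**2 + 7*p (y(p) = (p**2 + 7*p) - 3 = -3 + p**2 + 7*p)
(y(1/(-1*5)) - 100)**2 = ((-3 + (1/(-1*5))**2 + 7/((-1*5))) - 100)**2 = ((-3 + (1/(-5))**2 + 7/(-5)) - 100)**2 = ((-3 + (-1/5)**2 + 7*(-1/5)) - 100)**2 = ((-3 + 1/25 - 7/5) - 100)**2 = (-109/25 - 100)**2 = (-2609/25)**2 = 6806881/625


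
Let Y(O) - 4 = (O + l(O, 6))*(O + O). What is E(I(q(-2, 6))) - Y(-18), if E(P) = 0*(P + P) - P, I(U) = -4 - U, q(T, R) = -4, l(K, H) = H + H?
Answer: -220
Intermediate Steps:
l(K, H) = 2*H
Y(O) = 4 + 2*O*(12 + O) (Y(O) = 4 + (O + 2*6)*(O + O) = 4 + (O + 12)*(2*O) = 4 + (12 + O)*(2*O) = 4 + 2*O*(12 + O))
E(P) = -P (E(P) = 0*(2*P) - P = 0 - P = -P)
E(I(q(-2, 6))) - Y(-18) = -(-4 - 1*(-4)) - (4 + 2*(-18)² + 24*(-18)) = -(-4 + 4) - (4 + 2*324 - 432) = -1*0 - (4 + 648 - 432) = 0 - 1*220 = 0 - 220 = -220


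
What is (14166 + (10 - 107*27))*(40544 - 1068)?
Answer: 445565612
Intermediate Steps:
(14166 + (10 - 107*27))*(40544 - 1068) = (14166 + (10 - 2889))*39476 = (14166 - 2879)*39476 = 11287*39476 = 445565612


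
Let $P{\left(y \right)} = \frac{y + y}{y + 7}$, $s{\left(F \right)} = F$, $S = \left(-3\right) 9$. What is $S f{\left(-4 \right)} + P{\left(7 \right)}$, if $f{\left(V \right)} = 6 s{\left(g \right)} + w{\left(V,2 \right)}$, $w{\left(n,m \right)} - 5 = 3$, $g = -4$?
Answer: $433$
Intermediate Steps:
$w{\left(n,m \right)} = 8$ ($w{\left(n,m \right)} = 5 + 3 = 8$)
$S = -27$
$f{\left(V \right)} = -16$ ($f{\left(V \right)} = 6 \left(-4\right) + 8 = -24 + 8 = -16$)
$P{\left(y \right)} = \frac{2 y}{7 + y}$
$S f{\left(-4 \right)} + P{\left(7 \right)} = \left(-27\right) \left(-16\right) + 2 \cdot 7 \frac{1}{7 + 7} = 432 + 2 \cdot 7 \cdot \frac{1}{14} = 432 + 1 = 433$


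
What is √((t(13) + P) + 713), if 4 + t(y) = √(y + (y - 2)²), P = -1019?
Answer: √(-310 + √134) ≈ 17.275*I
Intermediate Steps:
t(y) = -4 + √(y + (-2 + y)²) (t(y) = -4 + √(y + (y - 2)²) = -4 + √(y + (-2 + y)²))
√((t(13) + P) + 713) = √(((-4 + √(13 + (-2 + 13)²)) - 1019) + 713) = √(((-4 + √(13 + 11²)) - 1019) + 713) = √(((-4 + √(13 + 121)) - 1019) + 713) = √(((-4 + √134) - 1019) + 713) = √((-1023 + √134) + 713) = √(-310 + √134)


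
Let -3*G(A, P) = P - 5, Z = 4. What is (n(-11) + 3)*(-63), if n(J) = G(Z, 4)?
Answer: -210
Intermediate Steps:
G(A, P) = 5/3 - P/3 (G(A, P) = -(P - 5)/3 = -(-5 + P)/3 = 5/3 - P/3)
n(J) = 1/3 (n(J) = 5/3 - 1/3*4 = 5/3 - 4/3 = 1/3)
(n(-11) + 3)*(-63) = (1/3 + 3)*(-63) = (10/3)*(-63) = -210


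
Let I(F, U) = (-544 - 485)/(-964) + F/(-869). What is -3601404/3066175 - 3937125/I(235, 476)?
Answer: -10112838119752133544/2047165466675 ≈ -4.9399e+6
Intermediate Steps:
I(F, U) = 1029/964 - F/869 (I(F, U) = -1029*(-1/964) + F*(-1/869) = 1029/964 - F/869)
-3601404/3066175 - 3937125/I(235, 476) = -3601404/3066175 - 3937125/(1029/964 - 1/869*235) = -3601404*1/3066175 - 3937125/(1029/964 - 235/869) = -3601404/3066175 - 3937125/667661/837716 = -3601404/3066175 - 3937125*837716/667661 = -3601404/3066175 - 3298192606500/667661 = -10112838119752133544/2047165466675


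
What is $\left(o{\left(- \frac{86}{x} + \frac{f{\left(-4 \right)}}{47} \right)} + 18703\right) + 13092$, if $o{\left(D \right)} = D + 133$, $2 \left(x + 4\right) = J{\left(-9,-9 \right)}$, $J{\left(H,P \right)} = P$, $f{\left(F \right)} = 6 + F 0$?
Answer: $\frac{25518658}{799} \approx 31938.0$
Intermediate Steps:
$f{\left(F \right)} = 6$ ($f{\left(F \right)} = 6 + 0 = 6$)
$x = - \frac{17}{2}$ ($x = -4 + \frac{1}{2} \left(-9\right) = -4 - \frac{9}{2} = - \frac{17}{2} \approx -8.5$)
$o{\left(D \right)} = 133 + D$
$\left(o{\left(- \frac{86}{x} + \frac{f{\left(-4 \right)}}{47} \right)} + 18703\right) + 13092 = \left(\left(133 + \left(- \frac{86}{- \frac{17}{2}} + \frac{6}{47}\right)\right) + 18703\right) + 13092 = \left(\left(133 + \left(\left(-86\right) \left(- \frac{2}{17}\right) + 6 \cdot \frac{1}{47}\right)\right) + 18703\right) + 13092 = \left(\left(133 + \left(\frac{172}{17} + \frac{6}{47}\right)\right) + 18703\right) + 13092 = \left(\left(133 + \frac{8186}{799}\right) + 18703\right) + 13092 = \left(\frac{114453}{799} + 18703\right) + 13092 = \frac{15058150}{799} + 13092 = \frac{25518658}{799}$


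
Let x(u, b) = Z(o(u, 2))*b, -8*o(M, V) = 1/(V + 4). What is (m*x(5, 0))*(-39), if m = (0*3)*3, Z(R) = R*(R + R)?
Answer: 0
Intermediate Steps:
o(M, V) = -1/(8*(4 + V)) (o(M, V) = -1/(8*(V + 4)) = -1/(8*(4 + V)))
Z(R) = 2*R² (Z(R) = R*(2*R) = 2*R²)
m = 0 (m = 0*3 = 0)
x(u, b) = b/1152 (x(u, b) = (2*(-1/(32 + 8*2))²)*b = (2*(-1/(32 + 16))²)*b = (2*(-1/48)²)*b = (2*(1/2304))*b = b/1152)
(m*x(5, 0))*(-39) = (0*((1/1152)*0))*(-39) = (0*0)*(-39) = 0*(-39) = 0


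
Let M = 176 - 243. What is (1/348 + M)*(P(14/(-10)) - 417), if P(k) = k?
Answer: 2438749/87 ≈ 28032.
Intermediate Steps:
M = -67
(1/348 + M)*(P(14/(-10)) - 417) = (1/348 - 67)*(14/(-10) - 417) = (1/348 - 67)*(14*(-1/10) - 417) = -23315*(-7/5 - 417)/348 = -23315/348*(-2092/5) = 2438749/87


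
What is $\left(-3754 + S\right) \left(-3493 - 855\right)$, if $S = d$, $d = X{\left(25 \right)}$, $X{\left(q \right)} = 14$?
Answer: $16261520$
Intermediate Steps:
$d = 14$
$S = 14$
$\left(-3754 + S\right) \left(-3493 - 855\right) = \left(-3754 + 14\right) \left(-3493 - 855\right) = - 3740 \left(-3493 + \left(-1647 + 792\right)\right) = - 3740 \left(-3493 - 855\right) = \left(-3740\right) \left(-4348\right) = 16261520$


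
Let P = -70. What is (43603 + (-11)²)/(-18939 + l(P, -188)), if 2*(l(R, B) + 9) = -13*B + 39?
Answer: -87448/35413 ≈ -2.4694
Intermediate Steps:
l(R, B) = 21/2 - 13*B/2 (l(R, B) = -9 + (-13*B + 39)/2 = -9 + (39 - 13*B)/2 = -9 + (39/2 - 13*B/2) = 21/2 - 13*B/2)
(43603 + (-11)²)/(-18939 + l(P, -188)) = (43603 + (-11)²)/(-18939 + (21/2 - 13/2*(-188))) = (43603 + 121)/(-18939 + (21/2 + 1222)) = 43724/(-18939 + 2465/2) = 43724/(-35413/2) = 43724*(-2/35413) = -87448/35413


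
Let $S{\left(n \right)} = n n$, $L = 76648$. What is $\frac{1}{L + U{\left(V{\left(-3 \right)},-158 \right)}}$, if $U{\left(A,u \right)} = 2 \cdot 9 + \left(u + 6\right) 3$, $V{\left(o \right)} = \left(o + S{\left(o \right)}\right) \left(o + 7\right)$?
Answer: $\frac{1}{76210} \approx 1.3122 \cdot 10^{-5}$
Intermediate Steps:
$S{\left(n \right)} = n^{2}$
$V{\left(o \right)} = \left(7 + o\right) \left(o + o^{2}\right)$ ($V{\left(o \right)} = \left(o + o^{2}\right) \left(o + 7\right) = \left(o + o^{2}\right) \left(7 + o\right) = \left(7 + o\right) \left(o + o^{2}\right)$)
$U{\left(A,u \right)} = 36 + 3 u$ ($U{\left(A,u \right)} = 18 + \left(6 + u\right) 3 = 18 + \left(18 + 3 u\right) = 36 + 3 u$)
$\frac{1}{L + U{\left(V{\left(-3 \right)},-158 \right)}} = \frac{1}{76648 + \left(36 + 3 \left(-158\right)\right)} = \frac{1}{76648 + \left(36 - 474\right)} = \frac{1}{76648 - 438} = \frac{1}{76210}$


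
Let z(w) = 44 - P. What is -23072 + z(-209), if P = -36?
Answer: -22992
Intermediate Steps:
z(w) = 80 (z(w) = 44 - 1*(-36) = 44 + 36 = 80)
-23072 + z(-209) = -23072 + 80 = -22992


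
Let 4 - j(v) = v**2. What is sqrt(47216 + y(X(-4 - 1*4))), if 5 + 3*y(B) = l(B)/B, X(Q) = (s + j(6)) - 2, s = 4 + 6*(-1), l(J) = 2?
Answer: sqrt(15297438)/18 ≈ 217.29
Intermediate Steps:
j(v) = 4 - v**2
s = -2 (s = 4 - 6 = -2)
X(Q) = -36 (X(Q) = (-2 + (4 - 1*6**2)) - 2 = (-2 + (4 - 1*36)) - 2 = (-2 + (4 - 36)) - 2 = (-2 - 32) - 2 = -34 - 2 = -36)
y(B) = -5/3 + 2/(3*B) (y(B) = -5/3 + (2/B)/3 = -5/3 + 2/(3*B))
sqrt(47216 + y(X(-4 - 1*4))) = sqrt(47216 + (1/3)*(2 - 5*(-36))/(-36)) = sqrt(47216 + (1/3)*(-1/36)*(2 + 180)) = sqrt(47216 + (1/3)*(-1/36)*182) = sqrt(47216 - 91/54) = sqrt(2549573/54) = sqrt(15297438)/18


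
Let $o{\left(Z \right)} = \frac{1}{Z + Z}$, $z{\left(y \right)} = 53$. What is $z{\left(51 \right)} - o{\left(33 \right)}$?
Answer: $\frac{3497}{66} \approx 52.985$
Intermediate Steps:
$o{\left(Z \right)} = \frac{1}{2 Z}$
$z{\left(51 \right)} - o{\left(33 \right)} = 53 - \frac{1}{2 \cdot 33} = 53 - \frac{1}{2} \cdot \frac{1}{33} = 53 - \frac{1}{66} = \frac{3497}{66}$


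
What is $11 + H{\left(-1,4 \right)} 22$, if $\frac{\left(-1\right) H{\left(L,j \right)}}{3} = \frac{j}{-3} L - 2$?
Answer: $55$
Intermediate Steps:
$H{\left(L,j \right)} = 6 + L j$ ($H{\left(L,j \right)} = - 3 \left(\frac{j}{-3} L - 2\right) = - 3 \left(j \left(- \frac{1}{3}\right) L - 2\right) = - 3 \left(- \frac{j}{3} L - 2\right) = - 3 \left(- \frac{L j}{3} - 2\right) = - 3 \left(-2 - \frac{L j}{3}\right) = 6 + L j$)
$11 + H{\left(-1,4 \right)} 22 = 11 + \left(6 - 4\right) 22 = 11 + 2 \cdot 22 = 11 + 44 = 55$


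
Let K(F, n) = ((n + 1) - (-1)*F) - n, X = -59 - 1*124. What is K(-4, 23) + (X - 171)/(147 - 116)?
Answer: -447/31 ≈ -14.419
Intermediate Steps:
X = -183 (X = -59 - 124 = -183)
K(F, n) = 1 + F (K(F, n) = ((1 + n) + F) - n = (1 + F + n) - n = 1 + F)
K(-4, 23) + (X - 171)/(147 - 116) = (1 - 4) + (-183 - 171)/(147 - 116) = -3 - 354/31 = -447/31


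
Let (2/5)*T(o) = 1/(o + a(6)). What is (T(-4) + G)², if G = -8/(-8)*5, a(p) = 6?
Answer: 625/16 ≈ 39.063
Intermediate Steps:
T(o) = 5/(2*(6 + o)) (T(o) = 5/(2*(o + 6)) = 5/(2*(6 + o)))
G = 5 (G = -8*(-⅛)*5 = 1*5 = 5)
(T(-4) + G)² = (5/(2*(6 - 4)) + 5)² = ((5/2)/2 + 5)² = ((5/2)*(½) + 5)² = (5/4 + 5)² = (25/4)² = 625/16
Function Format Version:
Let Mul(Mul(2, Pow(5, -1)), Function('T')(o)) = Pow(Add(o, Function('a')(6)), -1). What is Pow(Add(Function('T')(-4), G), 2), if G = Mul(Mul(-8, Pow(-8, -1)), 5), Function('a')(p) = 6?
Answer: Rational(625, 16) ≈ 39.063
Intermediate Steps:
Function('T')(o) = Mul(Rational(5, 2), Pow(Add(6, o), -1)) (Function('T')(o) = Mul(Rational(5, 2), Pow(Add(o, 6), -1)) = Mul(Rational(5, 2), Pow(Add(6, o), -1)))
G = 5 (G = Mul(Mul(-8, Rational(-1, 8)), 5) = Mul(1, 5) = 5)
Pow(Add(Function('T')(-4), G), 2) = Pow(Add(Mul(Rational(5, 2), Pow(Add(6, -4), -1)), 5), 2) = Pow(Add(Mul(Rational(5, 2), Pow(2, -1)), 5), 2) = Pow(Add(Mul(Rational(5, 2), Rational(1, 2)), 5), 2) = Pow(Add(Rational(5, 4), 5), 2) = Pow(Rational(25, 4), 2) = Rational(625, 16)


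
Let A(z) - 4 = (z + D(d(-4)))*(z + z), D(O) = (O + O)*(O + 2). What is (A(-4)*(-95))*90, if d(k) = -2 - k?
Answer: 786600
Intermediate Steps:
D(O) = 2*O*(2 + O) (D(O) = (2*O)*(2 + O) = 2*O*(2 + O))
A(z) = 4 + 2*z*(16 + z) (A(z) = 4 + (z + 2*(-2 - 1*(-4))*(2 + (-2 - 1*(-4))))*(z + z) = 4 + (z + 2*(-2 + 4)*(2 + (-2 + 4)))*(2*z) = 4 + (z + 2*2*(2 + 2))*(2*z) = 4 + (z + 2*2*4)*(2*z) = 4 + (z + 16)*(2*z) = 4 + (16 + z)*(2*z) = 4 + 2*z*(16 + z))
(A(-4)*(-95))*90 = ((4 + 2*(-4)**2 + 32*(-4))*(-95))*90 = ((4 + 2*16 - 128)*(-95))*90 = ((4 + 32 - 128)*(-95))*90 = -92*(-95)*90 = 8740*90 = 786600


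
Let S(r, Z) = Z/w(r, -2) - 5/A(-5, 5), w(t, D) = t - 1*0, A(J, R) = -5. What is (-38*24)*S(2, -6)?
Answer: 1824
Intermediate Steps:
w(t, D) = t (w(t, D) = t + 0 = t)
S(r, Z) = 1 + Z/r (S(r, Z) = Z/r - 5/(-5) = Z/r - 5*(-⅕) = Z/r + 1 = 1 + Z/r)
(-38*24)*S(2, -6) = (-38*24)*((-6 + 2)/2) = -456*(-4) = -912*(-2) = 1824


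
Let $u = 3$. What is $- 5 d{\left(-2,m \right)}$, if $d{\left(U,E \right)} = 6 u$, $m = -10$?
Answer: $-90$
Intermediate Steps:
$d{\left(U,E \right)} = 18$ ($d{\left(U,E \right)} = 6 \cdot 3 = 18$)
$- 5 d{\left(-2,m \right)} = \left(-5\right) 18 = -90$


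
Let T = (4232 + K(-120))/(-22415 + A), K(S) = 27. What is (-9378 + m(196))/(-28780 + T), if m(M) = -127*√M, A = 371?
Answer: 245922864/634430579 ≈ 0.38763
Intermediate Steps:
T = -4259/22044 (T = (4232 + 27)/(-22415 + 371) = 4259/(-22044) = 4259*(-1/22044) = -4259/22044 ≈ -0.19320)
(-9378 + m(196))/(-28780 + T) = (-9378 - 127*√196)/(-28780 - 4259/22044) = (-9378 - 127*14)/(-634430579/22044) = (-9378 - 1778)*(-22044/634430579) = -11156*(-22044/634430579) = 245922864/634430579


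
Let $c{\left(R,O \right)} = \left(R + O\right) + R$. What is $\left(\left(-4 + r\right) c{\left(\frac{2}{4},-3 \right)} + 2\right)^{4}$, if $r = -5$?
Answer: $160000$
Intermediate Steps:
$c{\left(R,O \right)} = O + 2 R$ ($c{\left(R,O \right)} = \left(O + R\right) + R = O + 2 R$)
$\left(\left(-4 + r\right) c{\left(\frac{2}{4},-3 \right)} + 2\right)^{4} = \left(\left(-4 - 5\right) \left(-3 + 2 \cdot \frac{2}{4}\right) + 2\right)^{4} = \left(- 9 \left(-3 + 2 \cdot 2 \cdot \frac{1}{4}\right) + 2\right)^{4} = \left(- 9 \left(-3 + 2 \cdot \frac{1}{2}\right) + 2\right)^{4} = \left(- 9 \left(-3 + 1\right) + 2\right)^{4} = \left(\left(-9\right) \left(-2\right) + 2\right)^{4} = \left(18 + 2\right)^{4} = 20^{4} = 160000$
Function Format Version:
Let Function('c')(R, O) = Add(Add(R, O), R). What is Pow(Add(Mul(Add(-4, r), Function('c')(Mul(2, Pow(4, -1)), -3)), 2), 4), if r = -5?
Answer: 160000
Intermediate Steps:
Function('c')(R, O) = Add(O, Mul(2, R)) (Function('c')(R, O) = Add(Add(O, R), R) = Add(O, Mul(2, R)))
Pow(Add(Mul(Add(-4, r), Function('c')(Mul(2, Pow(4, -1)), -3)), 2), 4) = Pow(Add(Mul(Add(-4, -5), Add(-3, Mul(2, Mul(2, Pow(4, -1))))), 2), 4) = Pow(Add(Mul(-9, Add(-3, Mul(2, Mul(2, Rational(1, 4))))), 2), 4) = Pow(Add(Mul(-9, Add(-3, Mul(2, Rational(1, 2)))), 2), 4) = Pow(Add(Mul(-9, Add(-3, 1)), 2), 4) = Pow(Add(Mul(-9, -2), 2), 4) = Pow(Add(18, 2), 4) = Pow(20, 4) = 160000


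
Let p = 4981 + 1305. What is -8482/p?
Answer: -4241/3143 ≈ -1.3493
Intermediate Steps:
p = 6286
-8482/p = -8482/6286 = -8482*1/6286 = -4241/3143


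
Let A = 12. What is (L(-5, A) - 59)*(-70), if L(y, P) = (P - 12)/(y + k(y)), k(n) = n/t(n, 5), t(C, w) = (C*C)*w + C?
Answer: 4130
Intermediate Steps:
t(C, w) = C + w*C**2 (t(C, w) = C**2*w + C = w*C**2 + C = C + w*C**2)
k(n) = 1/(1 + 5*n) (k(n) = n/((n*(1 + n*5))) = n/((n*(1 + 5*n))) = n*(1/(n*(1 + 5*n))) = 1/(1 + 5*n))
L(y, P) = (-12 + P)/(y + 1/(1 + 5*y)) (L(y, P) = (P - 12)/(y + 1/(1 + 5*y)) = (-12 + P)/(y + 1/(1 + 5*y)))
(L(-5, A) - 59)*(-70) = ((1 + 5*(-5))*(-12 + 12)/(1 - 5*(1 + 5*(-5))) - 59)*(-70) = ((1 - 25)*0/(1 - 5*(1 - 25)) - 59)*(-70) = (-24*0/(1 - 5*(-24)) - 59)*(-70) = (-24*0/(1 + 120) - 59)*(-70) = (-24*0/121 - 59)*(-70) = ((1/121)*(-24)*0 - 59)*(-70) = (0 - 59)*(-70) = -59*(-70) = 4130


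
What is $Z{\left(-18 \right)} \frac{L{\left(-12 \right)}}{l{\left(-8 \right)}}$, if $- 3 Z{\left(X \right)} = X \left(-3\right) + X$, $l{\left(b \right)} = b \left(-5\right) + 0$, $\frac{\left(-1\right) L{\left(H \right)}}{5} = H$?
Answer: $-18$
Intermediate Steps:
$L{\left(H \right)} = - 5 H$
$l{\left(b \right)} = - 5 b$ ($l{\left(b \right)} = - 5 b + 0 = - 5 b$)
$Z{\left(X \right)} = \frac{2 X}{3}$ ($Z{\left(X \right)} = - \frac{X \left(-3\right) + X}{3} = - \frac{- 3 X + X}{3} = - \frac{\left(-2\right) X}{3} = \frac{2 X}{3}$)
$Z{\left(-18 \right)} \frac{L{\left(-12 \right)}}{l{\left(-8 \right)}} = \frac{2}{3} \left(-18\right) \frac{\left(-5\right) \left(-12\right)}{\left(-5\right) \left(-8\right)} = - 12 \cdot \frac{60}{40} = - 12 \cdot 60 \cdot \frac{1}{40} = \left(-12\right) \frac{3}{2} = -18$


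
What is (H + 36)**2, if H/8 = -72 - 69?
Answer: 1192464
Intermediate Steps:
H = -1128 (H = 8*(-72 - 69) = 8*(-141) = -1128)
(H + 36)**2 = (-1128 + 36)**2 = (-1092)**2 = 1192464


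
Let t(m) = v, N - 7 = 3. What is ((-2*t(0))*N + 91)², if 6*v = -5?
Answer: 104329/9 ≈ 11592.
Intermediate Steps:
v = -⅚ (v = (⅙)*(-5) = -⅚ ≈ -0.83333)
N = 10 (N = 7 + 3 = 10)
t(m) = -⅚
((-2*t(0))*N + 91)² = (-2*(-⅚)*10 + 91)² = ((5/3)*10 + 91)² = (50/3 + 91)² = (323/3)² = 104329/9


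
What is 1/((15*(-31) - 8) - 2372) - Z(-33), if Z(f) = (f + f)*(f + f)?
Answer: -12392821/2845 ≈ -4356.0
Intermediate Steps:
Z(f) = 4*f² (Z(f) = (2*f)*(2*f) = 4*f²)
1/((15*(-31) - 8) - 2372) - Z(-33) = 1/((15*(-31) - 8) - 2372) - 4*(-33)² = 1/((-465 - 8) - 2372) - 4*1089 = 1/(-473 - 2372) - 1*4356 = 1/(-2845) - 4356 = -1/2845 - 4356 = -12392821/2845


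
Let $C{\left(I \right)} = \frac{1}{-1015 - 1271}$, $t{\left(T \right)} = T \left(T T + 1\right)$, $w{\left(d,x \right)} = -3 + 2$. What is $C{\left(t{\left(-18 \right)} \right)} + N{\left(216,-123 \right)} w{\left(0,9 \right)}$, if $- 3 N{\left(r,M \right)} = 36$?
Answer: $\frac{27431}{2286} \approx 12.0$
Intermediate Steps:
$N{\left(r,M \right)} = -12$ ($N{\left(r,M \right)} = \left(- \frac{1}{3}\right) 36 = -12$)
$w{\left(d,x \right)} = -1$
$t{\left(T \right)} = T \left(1 + T^{2}\right)$ ($t{\left(T \right)} = T \left(T^{2} + 1\right) = T \left(1 + T^{2}\right)$)
$C{\left(I \right)} = - \frac{1}{2286}$ ($C{\left(I \right)} = \frac{1}{-2286} = - \frac{1}{2286}$)
$C{\left(t{\left(-18 \right)} \right)} + N{\left(216,-123 \right)} w{\left(0,9 \right)} = - \frac{1}{2286} - -12 = - \frac{1}{2286} + 12 = \frac{27431}{2286}$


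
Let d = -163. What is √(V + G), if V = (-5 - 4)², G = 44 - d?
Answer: 12*√2 ≈ 16.971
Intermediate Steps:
G = 207 (G = 44 - 1*(-163) = 44 + 163 = 207)
V = 81 (V = (-9)² = 81)
√(V + G) = √(81 + 207) = √288 = 12*√2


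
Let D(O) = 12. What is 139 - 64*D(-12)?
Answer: -629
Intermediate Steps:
139 - 64*D(-12) = 139 - 64*12 = 139 - 768 = -629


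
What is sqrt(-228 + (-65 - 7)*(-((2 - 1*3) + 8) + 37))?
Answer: 2*I*sqrt(597) ≈ 48.867*I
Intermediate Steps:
sqrt(-228 + (-65 - 7)*(-((2 - 1*3) + 8) + 37)) = sqrt(-228 - 72*(-((2 - 3) + 8) + 37)) = sqrt(-228 - 72*(-(-1 + 8) + 37)) = sqrt(-228 - 72*(-1*7 + 37)) = sqrt(-228 - 72*(-7 + 37)) = sqrt(-228 - 72*30) = sqrt(-228 - 2160) = sqrt(-2388) = 2*I*sqrt(597)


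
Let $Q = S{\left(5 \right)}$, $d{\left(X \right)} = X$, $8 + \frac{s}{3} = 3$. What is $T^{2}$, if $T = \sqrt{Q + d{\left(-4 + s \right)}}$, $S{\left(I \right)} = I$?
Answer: $-14$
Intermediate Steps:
$s = -15$ ($s = -24 + 3 \cdot 3 = -24 + 9 = -15$)
$Q = 5$
$T = i \sqrt{14}$ ($T = \sqrt{5 - 19} = \sqrt{-14} = i \sqrt{14} \approx 3.7417 i$)
$T^{2} = \left(i \sqrt{14}\right)^{2} = -14$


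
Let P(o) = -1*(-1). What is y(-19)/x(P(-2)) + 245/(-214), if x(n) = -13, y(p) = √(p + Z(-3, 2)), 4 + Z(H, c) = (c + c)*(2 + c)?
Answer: -245/214 - I*√7/13 ≈ -1.1449 - 0.20352*I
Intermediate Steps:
Z(H, c) = -4 + 2*c*(2 + c) (Z(H, c) = -4 + (c + c)*(2 + c) = -4 + (2*c)*(2 + c) = -4 + 2*c*(2 + c))
P(o) = 1
y(p) = √(12 + p) (y(p) = √(p + (-4 + 2*2² + 4*2)) = √(p + (-4 + 2*4 + 8)) = √(p + (-4 + 8 + 8)) = √(p + 12) = √(12 + p))
y(-19)/x(P(-2)) + 245/(-214) = √(12 - 19)/(-13) + 245/(-214) = √(-7)*(-1/13) + 245*(-1/214) = (I*√7)*(-1/13) - 245/214 = -I*√7/13 - 245/214 = -245/214 - I*√7/13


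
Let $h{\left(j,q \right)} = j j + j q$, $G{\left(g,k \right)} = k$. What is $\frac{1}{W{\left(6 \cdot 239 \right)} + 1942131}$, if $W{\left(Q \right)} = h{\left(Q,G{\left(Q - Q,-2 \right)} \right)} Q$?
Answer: $\frac{1}{2946643923} \approx 3.3937 \cdot 10^{-10}$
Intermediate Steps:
$h{\left(j,q \right)} = j^{2} + j q$
$W{\left(Q \right)} = Q^{2} \left(-2 + Q\right)$ ($W{\left(Q \right)} = Q \left(Q - 2\right) Q = Q \left(-2 + Q\right) Q = Q^{2} \left(-2 + Q\right)$)
$\frac{1}{W{\left(6 \cdot 239 \right)} + 1942131} = \frac{1}{\left(6 \cdot 239\right)^{2} \left(-2 + 6 \cdot 239\right) + 1942131} = \frac{1}{1434^{2} \left(-2 + 1434\right) + 1942131} = \frac{1}{2056356 \cdot 1432 + 1942131} = \frac{1}{2944701792 + 1942131} = \frac{1}{2946643923}$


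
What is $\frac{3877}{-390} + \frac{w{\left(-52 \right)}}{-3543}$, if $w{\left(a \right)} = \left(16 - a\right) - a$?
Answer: $- \frac{4594337}{460590} \approx -9.9749$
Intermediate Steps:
$w{\left(a \right)} = 16 - 2 a$
$\frac{3877}{-390} + \frac{w{\left(-52 \right)}}{-3543} = \frac{3877}{-390} + \frac{16 - -104}{-3543} = 3877 \left(- \frac{1}{390}\right) + \left(16 + 104\right) \left(- \frac{1}{3543}\right) = - \frac{3877}{390} + 120 \left(- \frac{1}{3543}\right) = - \frac{3877}{390} - \frac{40}{1181} = - \frac{4594337}{460590}$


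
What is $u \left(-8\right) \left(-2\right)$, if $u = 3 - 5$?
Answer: $-32$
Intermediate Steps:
$u = -2$
$u \left(-8\right) \left(-2\right) = \left(-2\right) \left(-8\right) \left(-2\right) = 16 \left(-2\right) = -32$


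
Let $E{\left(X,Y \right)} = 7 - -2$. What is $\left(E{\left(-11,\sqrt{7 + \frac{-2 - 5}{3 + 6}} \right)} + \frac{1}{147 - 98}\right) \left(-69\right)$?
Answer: $- \frac{30498}{49} \approx -622.41$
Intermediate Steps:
$E{\left(X,Y \right)} = 9$ ($E{\left(X,Y \right)} = 7 + 2 = 9$)
$\left(E{\left(-11,\sqrt{7 + \frac{-2 - 5}{3 + 6}} \right)} + \frac{1}{147 - 98}\right) \left(-69\right) = \left(9 + \frac{1}{147 - 98}\right) \left(-69\right) = \left(9 + \frac{1}{49}\right) \left(-69\right) = \frac{442}{49} \left(-69\right) = - \frac{30498}{49}$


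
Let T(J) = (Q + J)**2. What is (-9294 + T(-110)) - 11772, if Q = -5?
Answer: -7841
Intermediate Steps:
T(J) = (-5 + J)**2
(-9294 + T(-110)) - 11772 = (-9294 + (-5 - 110)**2) - 11772 = (-9294 + (-115)**2) - 11772 = (-9294 + 13225) - 11772 = 3931 - 11772 = -7841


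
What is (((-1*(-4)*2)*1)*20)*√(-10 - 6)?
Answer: 640*I ≈ 640.0*I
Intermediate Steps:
(((-1*(-4)*2)*1)*20)*√(-10 - 6) = (((4*2)*1)*20)*√(-16) = ((8*1)*20)*(4*I) = (8*20)*(4*I) = 160*(4*I) = 640*I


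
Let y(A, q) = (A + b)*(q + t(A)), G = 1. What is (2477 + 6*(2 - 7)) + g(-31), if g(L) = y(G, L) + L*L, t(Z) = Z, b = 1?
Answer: 3348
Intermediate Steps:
y(A, q) = (1 + A)*(A + q) (y(A, q) = (A + 1)*(q + A) = (1 + A)*(A + q))
g(L) = 2 + L² + 2*L (g(L) = (1 + L + 1² + 1*L) + L*L = (1 + L + 1 + L) + L² = (2 + 2*L) + L² = 2 + L² + 2*L)
(2477 + 6*(2 - 7)) + g(-31) = (2477 + 6*(2 - 7)) + (2 + (-31)² + 2*(-31)) = (2477 + 6*(-5)) + (2 + 961 - 62) = (2477 - 30) + 901 = 2447 + 901 = 3348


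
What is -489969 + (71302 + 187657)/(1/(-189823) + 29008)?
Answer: -2697909081342670/5506385583 ≈ -4.8996e+5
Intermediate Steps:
-489969 + (71302 + 187657)/(1/(-189823) + 29008) = -489969 + 258959/(-1/189823 + 29008) = -489969 + 258959/(5506385583/189823) = -489969 + 258959*(189823/5506385583) = -489969 + 49156374257/5506385583 = -2697909081342670/5506385583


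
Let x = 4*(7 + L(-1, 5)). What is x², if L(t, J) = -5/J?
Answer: 576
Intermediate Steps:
x = 24 (x = 4*(7 - 5/5) = 4*(7 - 5*⅕) = 4*(7 - 1) = 4*6 = 24)
x² = 24² = 576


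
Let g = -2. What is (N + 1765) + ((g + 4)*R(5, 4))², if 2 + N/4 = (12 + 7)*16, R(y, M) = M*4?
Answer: 3997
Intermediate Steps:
R(y, M) = 4*M
N = 1208 (N = -8 + 4*((12 + 7)*16) = -8 + 4*(19*16) = -8 + 4*304 = -8 + 1216 = 1208)
(N + 1765) + ((g + 4)*R(5, 4))² = (1208 + 1765) + ((-2 + 4)*(4*4))² = 2973 + (2*16)² = 2973 + 32² = 2973 + 1024 = 3997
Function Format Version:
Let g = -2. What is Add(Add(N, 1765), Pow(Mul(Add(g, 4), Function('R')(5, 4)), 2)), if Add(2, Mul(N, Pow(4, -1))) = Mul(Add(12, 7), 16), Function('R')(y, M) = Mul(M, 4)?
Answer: 3997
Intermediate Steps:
Function('R')(y, M) = Mul(4, M)
N = 1208 (N = Add(-8, Mul(4, Mul(Add(12, 7), 16))) = Add(-8, Mul(4, Mul(19, 16))) = Add(-8, Mul(4, 304)) = Add(-8, 1216) = 1208)
Add(Add(N, 1765), Pow(Mul(Add(g, 4), Function('R')(5, 4)), 2)) = Add(Add(1208, 1765), Pow(Mul(Add(-2, 4), Mul(4, 4)), 2)) = Add(2973, Pow(Mul(2, 16), 2)) = Add(2973, Pow(32, 2)) = Add(2973, 1024) = 3997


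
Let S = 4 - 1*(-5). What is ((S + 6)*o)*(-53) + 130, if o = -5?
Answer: 4105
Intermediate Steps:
S = 9 (S = 4 + 5 = 9)
((S + 6)*o)*(-53) + 130 = ((9 + 6)*(-5))*(-53) + 130 = (15*(-5))*(-53) + 130 = -75*(-53) + 130 = 3975 + 130 = 4105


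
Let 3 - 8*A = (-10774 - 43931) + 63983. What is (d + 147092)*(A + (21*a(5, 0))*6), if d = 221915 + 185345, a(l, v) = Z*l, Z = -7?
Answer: -3087394170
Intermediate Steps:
a(l, v) = -7*l
A = -9275/8 (A = 3/8 - ((-10774 - 43931) + 63983)/8 = 3/8 - (-54705 + 63983)/8 = 3/8 - ⅛*9278 = 3/8 - 4639/4 = -9275/8 ≈ -1159.4)
d = 407260
(d + 147092)*(A + (21*a(5, 0))*6) = (407260 + 147092)*(-9275/8 + (21*(-7*5))*6) = 554352*(-9275/8 + (21*(-35))*6) = 554352*(-9275/8 - 735*6) = 554352*(-9275/8 - 4410) = 554352*(-44555/8) = -3087394170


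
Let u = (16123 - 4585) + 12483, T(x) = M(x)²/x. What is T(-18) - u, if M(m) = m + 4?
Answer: -216287/9 ≈ -24032.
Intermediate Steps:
M(m) = 4 + m
T(x) = (4 + x)²/x
u = 24021 (u = 11538 + 12483 = 24021)
T(-18) - u = (4 - 18)²/(-18) - 1*24021 = -1/18*(-14)² - 24021 = -1/18*196 - 24021 = -98/9 - 24021 = -216287/9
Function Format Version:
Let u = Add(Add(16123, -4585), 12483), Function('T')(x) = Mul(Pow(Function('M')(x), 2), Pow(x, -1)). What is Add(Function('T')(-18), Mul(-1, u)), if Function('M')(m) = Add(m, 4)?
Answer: Rational(-216287, 9) ≈ -24032.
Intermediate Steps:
Function('M')(m) = Add(4, m)
Function('T')(x) = Mul(Pow(x, -1), Pow(Add(4, x), 2)) (Function('T')(x) = Mul(Pow(Add(4, x), 2), Pow(x, -1)) = Mul(Pow(x, -1), Pow(Add(4, x), 2)))
u = 24021 (u = Add(11538, 12483) = 24021)
Add(Function('T')(-18), Mul(-1, u)) = Add(Mul(Pow(-18, -1), Pow(Add(4, -18), 2)), Mul(-1, 24021)) = Add(Mul(Rational(-1, 18), Pow(-14, 2)), -24021) = Add(Mul(Rational(-1, 18), 196), -24021) = Add(Rational(-98, 9), -24021) = Rational(-216287, 9)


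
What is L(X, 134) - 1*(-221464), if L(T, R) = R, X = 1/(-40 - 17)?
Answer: 221598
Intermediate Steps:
X = -1/57 (X = 1/(-57) = -1/57 ≈ -0.017544)
L(X, 134) - 1*(-221464) = 134 - 1*(-221464) = 134 + 221464 = 221598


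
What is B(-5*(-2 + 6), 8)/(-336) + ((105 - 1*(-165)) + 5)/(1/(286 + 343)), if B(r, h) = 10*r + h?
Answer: 1210829/7 ≈ 1.7298e+5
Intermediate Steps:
B(r, h) = h + 10*r
B(-5*(-2 + 6), 8)/(-336) + ((105 - 1*(-165)) + 5)/(1/(286 + 343)) = (8 + 10*(-5*(-2 + 6)))/(-336) + ((105 - 1*(-165)) + 5)/(1/(286 + 343)) = (8 + 10*(-5*4))*(-1/336) + ((105 + 165) + 5)/(1/629) = (8 + 10*(-20))*(-1/336) + (270 + 5)/(1/629) = (8 - 200)*(-1/336) + 275*629 = -192*(-1/336) + 172975 = 4/7 + 172975 = 1210829/7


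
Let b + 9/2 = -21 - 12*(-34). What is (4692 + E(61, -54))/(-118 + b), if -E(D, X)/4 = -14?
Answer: 9496/529 ≈ 17.951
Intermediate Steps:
E(D, X) = 56 (E(D, X) = -4*(-14) = 56)
b = 765/2 (b = -9/2 + (-21 - 12*(-34)) = -9/2 + (-21 + 408) = -9/2 + 387 = 765/2 ≈ 382.50)
(4692 + E(61, -54))/(-118 + b) = (4692 + 56)/(-118 + 765/2) = 4748/(529/2) = 4748*(2/529) = 9496/529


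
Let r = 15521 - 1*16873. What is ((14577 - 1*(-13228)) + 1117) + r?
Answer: 27570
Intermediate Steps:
r = -1352 (r = 15521 - 16873 = -1352)
((14577 - 1*(-13228)) + 1117) + r = ((14577 - 1*(-13228)) + 1117) - 1352 = ((14577 + 13228) + 1117) - 1352 = (27805 + 1117) - 1352 = 28922 - 1352 = 27570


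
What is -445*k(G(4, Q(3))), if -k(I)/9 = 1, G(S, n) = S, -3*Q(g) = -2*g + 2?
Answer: 4005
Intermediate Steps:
Q(g) = -⅔ + 2*g/3 (Q(g) = -(-2*g + 2)/3 = -(2 - 2*g)/3 = -⅔ + 2*g/3)
k(I) = -9 (k(I) = -9*1 = -9)
-445*k(G(4, Q(3))) = -445*(-9) = 4005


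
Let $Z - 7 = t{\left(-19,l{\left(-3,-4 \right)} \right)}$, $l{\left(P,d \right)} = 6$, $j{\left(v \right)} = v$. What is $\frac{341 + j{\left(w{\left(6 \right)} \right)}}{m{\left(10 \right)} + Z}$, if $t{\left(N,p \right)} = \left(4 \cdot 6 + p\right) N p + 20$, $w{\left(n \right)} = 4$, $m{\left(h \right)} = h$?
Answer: $- \frac{345}{3383} \approx -0.10198$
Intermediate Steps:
$t{\left(N,p \right)} = 20 + N p \left(24 + p\right)$ ($t{\left(N,p \right)} = \left(24 + p\right) N p + 20 = N \left(24 + p\right) p + 20 = N p \left(24 + p\right) + 20 = 20 + N p \left(24 + p\right)$)
$Z = -3393$ ($Z = 7 + \left(20 - 19 \cdot 6^{2} + 24 \left(-19\right) 6\right) = 7 - 3400 = -3393$)
$\frac{341 + j{\left(w{\left(6 \right)} \right)}}{m{\left(10 \right)} + Z} = \frac{341 + 4}{10 - 3393} = \frac{345}{-3383} = 345 \left(- \frac{1}{3383}\right) = - \frac{345}{3383}$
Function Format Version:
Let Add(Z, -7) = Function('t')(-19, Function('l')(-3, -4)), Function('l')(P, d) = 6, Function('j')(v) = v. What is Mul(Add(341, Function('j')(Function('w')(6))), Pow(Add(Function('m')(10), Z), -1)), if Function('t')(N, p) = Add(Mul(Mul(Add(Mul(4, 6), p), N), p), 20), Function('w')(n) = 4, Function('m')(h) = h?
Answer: Rational(-345, 3383) ≈ -0.10198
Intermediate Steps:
Function('t')(N, p) = Add(20, Mul(N, p, Add(24, p))) (Function('t')(N, p) = Add(Mul(Mul(Add(24, p), N), p), 20) = Add(Mul(Mul(N, Add(24, p)), p), 20) = Add(Mul(N, p, Add(24, p)), 20) = Add(20, Mul(N, p, Add(24, p))))
Z = -3393 (Z = Add(7, Add(20, Mul(-19, Pow(6, 2)), Mul(24, -19, 6))) = Add(7, Add(20, Mul(-19, 36), -2736)) = Add(7, Add(20, -684, -2736)) = Add(7, -3400) = -3393)
Mul(Add(341, Function('j')(Function('w')(6))), Pow(Add(Function('m')(10), Z), -1)) = Mul(Add(341, 4), Pow(Add(10, -3393), -1)) = Mul(345, Pow(-3383, -1)) = Mul(345, Rational(-1, 3383)) = Rational(-345, 3383)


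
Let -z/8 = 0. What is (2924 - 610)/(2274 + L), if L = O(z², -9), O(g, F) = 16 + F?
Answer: 2314/2281 ≈ 1.0145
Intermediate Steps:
z = 0 (z = -8*0 = 0)
L = 7 (L = 16 - 9 = 7)
(2924 - 610)/(2274 + L) = (2924 - 610)/(2274 + 7) = 2314/2281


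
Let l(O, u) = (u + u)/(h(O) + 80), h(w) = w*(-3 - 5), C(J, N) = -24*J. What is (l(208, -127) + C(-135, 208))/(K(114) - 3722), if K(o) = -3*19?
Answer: -2566207/2992968 ≈ -0.85741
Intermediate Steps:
K(o) = -57
h(w) = -8*w (h(w) = w*(-8) = -8*w)
l(O, u) = 2*u/(80 - 8*O) (l(O, u) = (u + u)/(-8*O + 80) = (2*u)/(80 - 8*O) = 2*u/(80 - 8*O))
(l(208, -127) + C(-135, 208))/(K(114) - 3722) = (-1*(-127)/(-40 + 4*208) - 24*(-135))/(-57 - 3722) = (-1*(-127)/(-40 + 832) + 3240)/(-3779) = (-1*(-127)/792 + 3240)*(-1/3779) = (-1*(-127)*1/792 + 3240)*(-1/3779) = (127/792 + 3240)*(-1/3779) = (2566207/792)*(-1/3779) = -2566207/2992968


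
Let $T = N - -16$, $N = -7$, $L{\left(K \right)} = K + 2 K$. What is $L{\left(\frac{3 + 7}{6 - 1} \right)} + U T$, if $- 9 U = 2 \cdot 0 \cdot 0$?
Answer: $6$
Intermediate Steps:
$L{\left(K \right)} = 3 K$
$T = 9$ ($T = -7 - -16 = -7 + 16 = 9$)
$U = 0$ ($U = - \frac{2 \cdot 0 \cdot 0}{9} = - \frac{0 \cdot 0}{9} = \left(- \frac{1}{9}\right) 0 = 0$)
$L{\left(\frac{3 + 7}{6 - 1} \right)} + U T = 3 \frac{3 + 7}{6 - 1} + 0 \cdot 9 = 3 \cdot \frac{10}{5} + 0 = 3 \cdot 10 \cdot \frac{1}{5} + 0 = 3 \cdot 2 + 0 = 6 + 0 = 6$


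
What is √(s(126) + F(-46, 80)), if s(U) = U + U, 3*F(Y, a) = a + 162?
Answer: √2994/3 ≈ 18.239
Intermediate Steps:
F(Y, a) = 54 + a/3 (F(Y, a) = (a + 162)/3 = (162 + a)/3 = 54 + a/3)
s(U) = 2*U
√(s(126) + F(-46, 80)) = √(2*126 + (54 + (⅓)*80)) = √(252 + (54 + 80/3)) = √(252 + 242/3) = √(998/3) = √2994/3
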